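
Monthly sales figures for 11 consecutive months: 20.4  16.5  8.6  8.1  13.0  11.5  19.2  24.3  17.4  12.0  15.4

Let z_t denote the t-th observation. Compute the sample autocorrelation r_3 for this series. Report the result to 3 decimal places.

-0.325

Mean z̄ = (20.4 + 16.5 + 8.6 + 8.1 + 13.0 + 11.5 + 19.2 + 24.3 + 17.4 + 12.0 + 15.4)/11 = 15.1273
Numerator Σ_{t=1}^{8}(z_t−z̄)(z_{t+3}−z̄) = -82.9086
Denominator Σ(z_t−z̄)² = 255.1018
r_3 = -82.9086 / 255.1018 = -0.325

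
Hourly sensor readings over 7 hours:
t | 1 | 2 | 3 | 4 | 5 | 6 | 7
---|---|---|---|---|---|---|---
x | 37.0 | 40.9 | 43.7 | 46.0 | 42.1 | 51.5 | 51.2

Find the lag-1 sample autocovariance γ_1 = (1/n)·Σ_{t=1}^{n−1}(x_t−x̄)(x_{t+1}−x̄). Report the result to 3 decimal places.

Mean x̄ = (37.0 + 40.9 + 43.7 + 46.0 + 42.1 + 51.5 + 51.2)/7 = 44.6286
Deviations: -7.6286, -3.7286, -0.9286, 1.3714, -2.5286, 6.8714, 6.5714
Σ_{t=1}^{6}(x_t−x̄)(x_{t+1}−x̄) = 54.9449
γ_1 = 54.9449 / 7 = 7.849

7.849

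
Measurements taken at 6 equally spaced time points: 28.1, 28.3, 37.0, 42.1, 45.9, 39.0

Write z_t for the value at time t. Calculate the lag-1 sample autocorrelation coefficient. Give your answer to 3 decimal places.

0.538

Mean z̄ = (28.1 + 28.3 + 37.0 + 42.1 + 45.9 + 39.0)/6 = 36.7333
Deviations from mean: -8.6333, -8.4333, 0.2667, 5.3667, 9.1667, 2.2667
Σ(z_t−z̄)(z_{t+1}−z̄) = (72.8078) + (-2.2489) + (1.4311) + (49.1944) + (20.7778) = 141.9622
Denominator Σ(z_t−z̄)² = 263.6933
r_1 = 141.9622 / 263.6933 = 0.538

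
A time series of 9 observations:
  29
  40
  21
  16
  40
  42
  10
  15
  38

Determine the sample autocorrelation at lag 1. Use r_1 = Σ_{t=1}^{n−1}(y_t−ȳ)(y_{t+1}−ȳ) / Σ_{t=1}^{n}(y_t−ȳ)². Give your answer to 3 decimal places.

Mean ȳ = (29 + 40 + 21 + 16 + 40 + 42 + 10 + 15 + 38)/9 = 27.8889
Numerator Σ_{t=1}^{8}(y_t−ȳ)(y_{t+1}−ȳ) = -113.3457
Denominator Σ(y_t−ȳ)² = 1270.8889
r_1 = -113.3457 / 1270.8889 = -0.089

-0.089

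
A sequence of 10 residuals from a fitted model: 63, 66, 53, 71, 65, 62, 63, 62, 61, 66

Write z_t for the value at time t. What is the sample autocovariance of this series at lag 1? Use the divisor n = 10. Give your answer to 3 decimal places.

Mean z̄ = (63 + 66 + 53 + 71 + 65 + 62 + 63 + 62 + 61 + 66)/10 = 63.2000
Σ_{t=1}^{9}(z_t−z̄)(z_{t+1}−z̄) = -99.8400
γ_1 = -99.8400 / 10 = -9.984

-9.984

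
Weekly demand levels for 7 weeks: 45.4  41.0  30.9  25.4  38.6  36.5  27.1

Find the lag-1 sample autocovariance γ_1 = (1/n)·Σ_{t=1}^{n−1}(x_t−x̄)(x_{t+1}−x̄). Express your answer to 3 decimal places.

Mean x̄ = (45.4 + 41.0 + 30.9 + 25.4 + 38.6 + 36.5 + 27.1)/7 = 34.9857
Deviations: 10.4143, 6.0143, -4.0857, -9.5857, 3.6143, 1.5143, -7.8857
Σ_{t=1}^{6}(x_t−x̄)(x_{t+1}−x̄) = 36.1127
γ_1 = 36.1127 / 7 = 5.159

5.159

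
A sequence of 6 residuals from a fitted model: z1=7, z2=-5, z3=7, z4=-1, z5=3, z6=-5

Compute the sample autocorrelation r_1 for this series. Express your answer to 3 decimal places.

Mean z̄ = (7 − 5 + 7 − 1 + 3 − 5)/6 = 1.0000
Σ(z_t−z̄)(z_{t+1}−z̄) = (-36.0000) + (-36.0000) + (-12.0000) + (-4.0000) + (-12.0000) = -100.0000
Denominator Σ(z_t−z̄)² = 152.0000
r_1 = -100.0000 / 152.0000 = -0.658

-0.658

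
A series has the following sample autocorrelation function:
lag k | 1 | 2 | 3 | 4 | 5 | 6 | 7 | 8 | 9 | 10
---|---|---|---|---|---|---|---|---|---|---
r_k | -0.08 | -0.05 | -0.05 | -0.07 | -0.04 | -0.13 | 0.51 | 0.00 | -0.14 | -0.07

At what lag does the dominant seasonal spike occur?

7

The largest autocorrelation is r_7 = 0.51; the remaining lags stay at or below 0.00.
The dominant spike at lag 7 indicates a seasonal period of 7.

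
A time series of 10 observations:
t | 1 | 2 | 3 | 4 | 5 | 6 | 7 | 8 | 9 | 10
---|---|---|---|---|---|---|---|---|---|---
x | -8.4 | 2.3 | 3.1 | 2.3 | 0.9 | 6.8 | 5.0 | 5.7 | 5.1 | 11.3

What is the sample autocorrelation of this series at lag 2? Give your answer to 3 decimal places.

Mean x̄ = (-8.4 + 2.3 + 3.1 + 2.3 + 0.9 + 6.8 + 5.0 + 5.7 + 5.1 + 11.3)/10 = 3.4100
Numerator Σ_{t=1}^{8}(x_t−x̄)(x_{t+2}−x̄) = 26.4358
Denominator Σ(x_t−x̄)² = 232.7090
r_2 = 26.4358 / 232.7090 = 0.114

0.114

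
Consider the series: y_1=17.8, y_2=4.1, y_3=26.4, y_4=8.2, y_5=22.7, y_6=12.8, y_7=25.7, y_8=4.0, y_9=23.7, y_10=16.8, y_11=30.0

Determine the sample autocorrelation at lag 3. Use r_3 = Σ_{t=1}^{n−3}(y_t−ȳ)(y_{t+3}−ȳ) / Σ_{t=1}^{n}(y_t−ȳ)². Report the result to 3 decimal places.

Mean ȳ = (17.8 + 4.1 + 26.4 + 8.2 + 22.7 + 12.8 + 25.7 + 4.0 + 23.7 + 16.8 + 30.0)/11 = 17.4727
Numerator Σ_{t=1}^{8}(y_t−ȳ)(y_{t+3}−ȳ) = -464.7768
Denominator Σ(y_t−ȳ)² = 839.1418
r_3 = -464.7768 / 839.1418 = -0.554

-0.554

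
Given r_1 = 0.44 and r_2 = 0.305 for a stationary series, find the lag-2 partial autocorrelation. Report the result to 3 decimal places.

0.138

φ_{22} = (r_2 − r_1²) / (1 − r_1²)
r_1² = (0.44)² = 0.1936
Numerator = 0.305 − 0.1936 = 0.1114; denominator = 1 − 0.1936 = 0.8064
φ_{22} = 0.1114 / 0.8064 = 0.138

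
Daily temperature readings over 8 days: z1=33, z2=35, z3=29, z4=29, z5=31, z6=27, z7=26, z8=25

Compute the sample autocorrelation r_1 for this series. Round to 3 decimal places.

0.438

Mean z̄ = (33 + 35 + 29 + 29 + 31 + 27 + 26 + 25)/8 = 29.3750
Deviations from mean: 3.6250, 5.6250, -0.3750, -0.3750, 1.6250, -2.3750, -3.3750, -4.3750
Σ(z_t−z̄)(z_{t+1}−z̄) = (20.3906) + (-2.1094) + (0.1406) + (-0.6094) + (-3.8594) + (8.0156) + (14.7656) = 36.7344
Denominator Σ(z_t−z̄)² = 83.8750
r_1 = 36.7344 / 83.8750 = 0.438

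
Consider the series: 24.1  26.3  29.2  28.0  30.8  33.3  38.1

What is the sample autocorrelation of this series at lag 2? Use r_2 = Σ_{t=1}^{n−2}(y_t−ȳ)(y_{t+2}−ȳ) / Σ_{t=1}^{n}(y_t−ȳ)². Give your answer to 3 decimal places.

Mean ȳ = (24.1 + 26.3 + 29.2 + 28.0 + 30.8 + 33.3 + 38.1)/7 = 29.9714
Deviations from mean: -5.8714, -3.6714, -0.7714, -1.9714, 0.8286, 3.3286, 8.1286
Numerator Σ_{t=1}^{5}(y_t−ȳ)(y_{t+2}−ȳ) = 11.3012
Denominator Σ(y_t−ȳ)² = 130.2743
r_2 = 11.3012 / 130.2743 = 0.087

0.087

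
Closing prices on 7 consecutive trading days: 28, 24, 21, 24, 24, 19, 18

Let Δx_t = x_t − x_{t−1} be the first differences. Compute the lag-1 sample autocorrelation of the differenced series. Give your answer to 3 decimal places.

First differences Δx: -4, -3, 3, 0, -5, -1
Mean of differences = -1.6667
Numerator Σ(Δx_t−Δx̄)(Δx_{t+1}−Δx̄) = -3.1111
Denominator Σ(Δx_t−Δx̄)² = 43.3333
r_1(Δx) = -3.1111 / 43.3333 = -0.072

-0.072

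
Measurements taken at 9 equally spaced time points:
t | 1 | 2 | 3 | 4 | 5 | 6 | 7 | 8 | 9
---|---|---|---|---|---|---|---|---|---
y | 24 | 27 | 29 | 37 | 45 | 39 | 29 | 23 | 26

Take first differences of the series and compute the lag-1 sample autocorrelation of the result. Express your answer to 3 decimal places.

First differences Δy: 3, 2, 8, 8, -6, -10, -6, 3
Mean of differences = 0.2500
Numerator Σ(Δy_t−Δȳ)(Δy_{t+1}−Δȳ) = 140.9375
Denominator Σ(Δy_t−Δȳ)² = 321.5000
r_1(Δy) = 140.9375 / 321.5000 = 0.438

0.438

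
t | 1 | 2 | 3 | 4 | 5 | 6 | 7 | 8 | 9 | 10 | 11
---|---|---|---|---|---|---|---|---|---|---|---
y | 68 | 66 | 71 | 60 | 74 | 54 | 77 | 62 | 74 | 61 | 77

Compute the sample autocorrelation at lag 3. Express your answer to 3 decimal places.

-0.623

Mean ȳ = (68 + 66 + 71 + 60 + 74 + 54 + 77 + 62 + 74 + 61 + 77)/11 = 67.6364
Numerator Σ_{t=1}^{8}(y_t−ȳ)(y_{t+3}−ȳ) = -368.1240
Denominator Σ(y_t−ȳ)² = 590.5455
r_3 = -368.1240 / 590.5455 = -0.623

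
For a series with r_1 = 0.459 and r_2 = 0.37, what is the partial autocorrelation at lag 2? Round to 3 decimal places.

φ_{22} = (r_2 − r_1²) / (1 − r_1²)
r_1² = (0.459)² = 0.210681
Numerator = 0.37 − 0.2107 = 0.1593; denominator = 1 − 0.2107 = 0.7893
φ_{22} = 0.1593 / 0.7893 = 0.202

0.202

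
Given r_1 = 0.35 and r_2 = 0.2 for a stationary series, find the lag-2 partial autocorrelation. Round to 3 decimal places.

φ_{22} = (r_2 − r_1²) / (1 − r_1²)
r_1² = (0.35)² = 0.1225
Numerator = 0.2 − 0.1225 = 0.0775; denominator = 1 − 0.1225 = 0.8775
φ_{22} = 0.0775 / 0.8775 = 0.088

0.088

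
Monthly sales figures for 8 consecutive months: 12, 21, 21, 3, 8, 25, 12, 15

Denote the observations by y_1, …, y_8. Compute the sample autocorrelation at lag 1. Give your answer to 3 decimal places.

-0.184

Mean ȳ = (12 + 21 + 21 + 3 + 8 + 25 + 12 + 15)/8 = 14.6250
Deviations from mean: -2.6250, 6.3750, 6.3750, -11.6250, -6.6250, 10.3750, -2.6250, 0.3750
Numerator Σ_{t=1}^{7}(y_t−ȳ)(y_{t+1}−ȳ) = -70.1406
Denominator Σ(y_t−ȳ)² = 381.8750
r_1 = -70.1406 / 381.8750 = -0.184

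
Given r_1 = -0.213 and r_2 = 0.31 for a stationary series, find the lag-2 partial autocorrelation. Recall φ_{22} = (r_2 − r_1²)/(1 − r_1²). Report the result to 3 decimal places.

φ_{22} = (r_2 − r_1²) / (1 − r_1²)
r_1² = (-0.213)² = 0.045369
Numerator = 0.31 − 0.0454 = 0.2646; denominator = 1 − 0.0454 = 0.9546
φ_{22} = 0.2646 / 0.9546 = 0.277

0.277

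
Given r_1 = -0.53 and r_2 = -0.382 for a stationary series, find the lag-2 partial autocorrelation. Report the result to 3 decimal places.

φ_{22} = (r_2 − r_1²) / (1 − r_1²)
r_1² = (-0.53)² = 0.2809
Numerator = -0.382 − 0.2809 = -0.6629; denominator = 1 − 0.2809 = 0.7191
φ_{22} = -0.6629 / 0.7191 = -0.922

-0.922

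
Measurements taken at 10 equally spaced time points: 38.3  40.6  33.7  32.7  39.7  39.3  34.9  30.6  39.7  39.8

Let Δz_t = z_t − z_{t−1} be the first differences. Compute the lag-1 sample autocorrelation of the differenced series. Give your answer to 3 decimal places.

First differences Δz: 2.3, -6.9, -1.0, 7.0, -0.4, -4.4, -4.3, 9.1, 0.1
Mean of differences = 0.1667
Numerator Σ(Δz_t−Δz̄)(Δz_{t+1}−Δz̄) = -36.1878
Denominator Σ(Δz_t−Δz̄)² = 223.4800
r_1(Δz) = -36.1878 / 223.4800 = -0.162

-0.162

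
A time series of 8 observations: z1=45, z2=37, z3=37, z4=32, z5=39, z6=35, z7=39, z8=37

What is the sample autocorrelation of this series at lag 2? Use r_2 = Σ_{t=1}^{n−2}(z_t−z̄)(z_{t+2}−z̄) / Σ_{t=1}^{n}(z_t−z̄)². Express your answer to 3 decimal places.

0.167

Mean z̄ = (45 + 37 + 37 + 32 + 39 + 35 + 39 + 37)/8 = 37.6250
Σ(z_t−z̄)(z_{t+2}−z̄) = (-4.6094) + (3.5156) + (-0.8594) + (14.7656) + (1.8906) + (1.6406) = 16.3438
Denominator Σ(z_t−z̄)² = 97.8750
r_2 = 16.3438 / 97.8750 = 0.167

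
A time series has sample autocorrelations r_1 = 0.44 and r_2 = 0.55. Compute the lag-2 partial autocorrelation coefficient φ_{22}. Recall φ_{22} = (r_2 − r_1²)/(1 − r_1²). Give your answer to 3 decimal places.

0.442

φ_{22} = (r_2 − r_1²) / (1 − r_1²)
r_1² = (0.44)² = 0.1936
Numerator = 0.55 − 0.1936 = 0.3564; denominator = 1 − 0.1936 = 0.8064
φ_{22} = 0.3564 / 0.8064 = 0.442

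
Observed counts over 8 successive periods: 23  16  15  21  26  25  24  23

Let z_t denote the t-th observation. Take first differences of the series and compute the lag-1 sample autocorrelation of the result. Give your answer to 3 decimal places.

First differences Δz: -7, -1, 6, 5, -1, -1, -1
Mean of differences = 0.0000
Numerator Σ(Δz_t−Δz̄)(Δz_{t+1}−Δz̄) = 28.0000
Denominator Σ(Δz_t−Δz̄)² = 114.0000
r_1(Δz) = 28.0000 / 114.0000 = 0.246

0.246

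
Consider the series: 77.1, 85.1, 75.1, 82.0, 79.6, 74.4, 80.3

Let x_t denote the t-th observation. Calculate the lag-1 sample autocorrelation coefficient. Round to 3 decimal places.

Mean x̄ = (77.1 + 85.1 + 75.1 + 82.0 + 79.6 + 74.4 + 80.3)/7 = 79.0857
Deviations from mean: -1.9857, 6.0143, -3.9857, 2.9143, 0.5143, -4.6857, 1.2143
Σ(x_t−x̄)(x_{t+1}−x̄) = (-11.9427) + (-23.9712) + (-11.6155) + (1.4988) + (-2.4098) + (-5.6898) = -54.1302
Denominator Σ(x_t−x̄)² = 88.1886
r_1 = -54.1302 / 88.1886 = -0.614

-0.614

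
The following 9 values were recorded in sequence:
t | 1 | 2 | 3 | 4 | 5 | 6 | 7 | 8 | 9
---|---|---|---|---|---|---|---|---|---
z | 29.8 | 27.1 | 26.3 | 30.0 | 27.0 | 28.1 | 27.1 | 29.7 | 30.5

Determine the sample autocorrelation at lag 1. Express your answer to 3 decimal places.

Mean z̄ = (29.8 + 27.1 + 26.3 + 30.0 + 27.0 + 28.1 + 27.1 + 29.7 + 30.5)/9 = 28.4000
Numerator Σ_{t=1}^{8}(z_t−z̄)(z_{t+1}−z̄) = -2.8400
Denominator Σ(z_t−z̄)² = 20.4600
r_1 = -2.8400 / 20.4600 = -0.139

-0.139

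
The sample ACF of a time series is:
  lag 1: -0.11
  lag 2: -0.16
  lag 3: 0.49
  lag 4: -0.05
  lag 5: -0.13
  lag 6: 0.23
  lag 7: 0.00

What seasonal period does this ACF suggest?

The largest autocorrelation is r_3 = 0.49, with a weaker echo at lag 6 (0.23); the remaining lags stay at or below 0.00.
The dominant spike at lag 3 indicates a seasonal period of 3.

3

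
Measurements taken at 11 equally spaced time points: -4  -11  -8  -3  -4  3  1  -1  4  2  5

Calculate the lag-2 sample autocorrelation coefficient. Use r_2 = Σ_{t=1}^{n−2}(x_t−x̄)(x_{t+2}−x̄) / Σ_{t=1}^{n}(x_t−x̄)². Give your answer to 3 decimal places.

0.337

Mean x̄ = (-4 − 11 − 8 − 3 − 4 + 3 + 1 − 1 + 4 + 2 + 5)/11 = -1.4545
Numerator Σ_{t=1}^{9}(x_t−x̄)(x_{t+2}−x̄) = 87.1322
Denominator Σ(x_t−x̄)² = 258.7273
r_2 = 87.1322 / 258.7273 = 0.337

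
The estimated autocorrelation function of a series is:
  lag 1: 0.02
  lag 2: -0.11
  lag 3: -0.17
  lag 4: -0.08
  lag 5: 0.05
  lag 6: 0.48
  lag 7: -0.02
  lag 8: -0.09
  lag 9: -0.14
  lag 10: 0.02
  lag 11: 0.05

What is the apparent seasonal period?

The largest autocorrelation is r_6 = 0.48; the remaining lags stay at or below 0.05.
The dominant spike at lag 6 indicates a seasonal period of 6.

6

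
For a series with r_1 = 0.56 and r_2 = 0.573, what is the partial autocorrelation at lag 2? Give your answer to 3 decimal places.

φ_{22} = (r_2 − r_1²) / (1 − r_1²)
r_1² = (0.56)² = 0.3136
Numerator = 0.573 − 0.3136 = 0.2594; denominator = 1 − 0.3136 = 0.6864
φ_{22} = 0.2594 / 0.6864 = 0.378

0.378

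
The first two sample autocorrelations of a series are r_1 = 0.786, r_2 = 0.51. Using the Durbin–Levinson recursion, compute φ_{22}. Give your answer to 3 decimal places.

-0.282

φ_{22} = (r_2 − r_1²) / (1 − r_1²)
r_1² = (0.786)² = 0.617796
Numerator = 0.51 − 0.6178 = -0.1078; denominator = 1 − 0.6178 = 0.3822
φ_{22} = -0.1078 / 0.3822 = -0.282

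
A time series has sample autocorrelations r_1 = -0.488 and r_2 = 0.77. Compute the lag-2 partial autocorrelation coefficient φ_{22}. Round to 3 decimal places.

φ_{22} = (r_2 − r_1²) / (1 − r_1²)
r_1² = (-0.488)² = 0.238144
Numerator = 0.77 − 0.2381 = 0.5319; denominator = 1 − 0.2381 = 0.7619
φ_{22} = 0.5319 / 0.7619 = 0.698

0.698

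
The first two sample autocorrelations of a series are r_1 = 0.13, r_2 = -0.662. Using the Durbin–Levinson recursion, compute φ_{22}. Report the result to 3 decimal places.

-0.691

φ_{22} = (r_2 − r_1²) / (1 − r_1²)
r_1² = (0.13)² = 0.0169
Numerator = -0.662 − 0.0169 = -0.6789; denominator = 1 − 0.0169 = 0.9831
φ_{22} = -0.6789 / 0.9831 = -0.691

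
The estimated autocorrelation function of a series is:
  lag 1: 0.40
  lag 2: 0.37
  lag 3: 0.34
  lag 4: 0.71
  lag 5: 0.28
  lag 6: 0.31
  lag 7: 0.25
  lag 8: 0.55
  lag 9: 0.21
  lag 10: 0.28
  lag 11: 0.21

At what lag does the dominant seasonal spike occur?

4

The largest autocorrelation is r_4 = 0.71, with a weaker echo at lag 8 (0.55); the remaining lags stay at or below 0.40. The elevated value at lag 1 (0.40), dropping to 0.37 at lag 2, reflects decaying short-term dependence rather than seasonality.
The dominant spike at lag 4 indicates a seasonal period of 4.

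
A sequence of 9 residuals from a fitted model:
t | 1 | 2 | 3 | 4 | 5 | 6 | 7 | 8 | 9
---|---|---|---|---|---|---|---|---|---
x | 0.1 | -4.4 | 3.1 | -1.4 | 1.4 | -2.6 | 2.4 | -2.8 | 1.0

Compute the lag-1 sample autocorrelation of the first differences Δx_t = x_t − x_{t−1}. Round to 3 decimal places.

-0.841

First differences Δx: -4.5, 7.5, -4.5, 2.8, -4.0, 5.0, -5.2, 3.8
Mean of differences = 0.1125
Numerator Σ(Δx_t−Δx̄)(Δx_{t+1}−Δx̄) = -157.2527
Denominator Σ(Δx_t−Δx̄)² = 186.9688
r_1(Δx) = -157.2527 / 186.9688 = -0.841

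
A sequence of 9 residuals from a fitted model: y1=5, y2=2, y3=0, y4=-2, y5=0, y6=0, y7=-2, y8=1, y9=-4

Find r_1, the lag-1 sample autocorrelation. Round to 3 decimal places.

Mean ȳ = (5 + 2 + 0 − 2 + 0 + 0 − 2 + 1 − 4)/9 = 0.0000
Numerator Σ_{t=1}^{8}(y_t−ȳ)(y_{t+1}−ȳ) = 4.0000
Denominator Σ(y_t−ȳ)² = 54.0000
r_1 = 4.0000 / 54.0000 = 0.074

0.074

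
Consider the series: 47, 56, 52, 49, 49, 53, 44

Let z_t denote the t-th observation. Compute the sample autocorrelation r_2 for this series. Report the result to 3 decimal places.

-0.115

Mean z̄ = (47 + 56 + 52 + 49 + 49 + 53 + 44)/7 = 50.0000
Deviations from mean: -3.0000, 6.0000, 2.0000, -1.0000, -1.0000, 3.0000, -6.0000
Numerator Σ_{t=1}^{5}(z_t−z̄)(z_{t+2}−z̄) = -11.0000
Denominator Σ(z_t−z̄)² = 96.0000
r_2 = -11.0000 / 96.0000 = -0.115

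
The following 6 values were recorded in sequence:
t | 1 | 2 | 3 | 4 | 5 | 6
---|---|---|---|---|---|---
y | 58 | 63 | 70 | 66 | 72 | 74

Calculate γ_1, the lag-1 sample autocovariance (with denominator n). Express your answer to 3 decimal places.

Mean ȳ = (58 + 63 + 70 + 66 + 72 + 74)/6 = 67.1667
Deviations: -9.1667, -4.1667, 2.8333, -1.1667, 4.8333, 6.8333
Σ_{t=1}^{5}(y_t−ȳ)(y_{t+1}−ȳ) = 50.4722
γ_1 = 50.4722 / 6 = 8.412

8.412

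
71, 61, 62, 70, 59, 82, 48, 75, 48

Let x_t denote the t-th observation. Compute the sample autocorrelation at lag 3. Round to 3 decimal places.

Mean x̄ = (71 + 61 + 62 + 70 + 59 + 82 + 48 + 75 + 48)/9 = 64.0000
Numerator Σ_{t=1}^{6}(x_t−x̄)(x_{t+3}−x̄) = -418.0000
Denominator Σ(x_t−x̄)² = 1080.0000
r_3 = -418.0000 / 1080.0000 = -0.387

-0.387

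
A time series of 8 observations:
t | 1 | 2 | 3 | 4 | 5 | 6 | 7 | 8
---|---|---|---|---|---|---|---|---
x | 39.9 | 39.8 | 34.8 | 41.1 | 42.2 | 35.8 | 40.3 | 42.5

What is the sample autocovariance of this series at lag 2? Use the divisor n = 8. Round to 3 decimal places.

-3.594

Mean x̄ = (39.9 + 39.8 + 34.8 + 41.1 + 42.2 + 35.8 + 40.3 + 42.5)/8 = 39.5500
Σ_{t=1}^{6}(x_t−x̄)(x_{t+2}−x̄) = -28.7500
γ_2 = -28.7500 / 8 = -3.594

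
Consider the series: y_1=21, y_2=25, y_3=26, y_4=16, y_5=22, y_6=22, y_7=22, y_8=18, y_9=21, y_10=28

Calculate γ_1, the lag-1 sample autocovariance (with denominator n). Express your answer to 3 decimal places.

-1.661

Mean ȳ = (21 + 25 + 26 + 16 + 22 + 22 + 22 + 18 + 21 + 28)/10 = 22.1000
Σ_{t=1}^{9}(y_t−ȳ)(y_{t+1}−ȳ) = -16.6100
γ_1 = -16.6100 / 10 = -1.661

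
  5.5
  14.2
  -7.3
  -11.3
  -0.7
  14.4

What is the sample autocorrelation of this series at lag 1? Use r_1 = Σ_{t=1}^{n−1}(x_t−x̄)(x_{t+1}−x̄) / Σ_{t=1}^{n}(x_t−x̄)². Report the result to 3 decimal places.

Mean x̄ = (5.5 + 14.2 − 7.3 − 11.3 − 0.7 + 14.4)/6 = 2.4667
Deviations from mean: 3.0333, 11.7333, -9.7667, -13.7667, -3.1667, 11.9333
Σ(x_t−x̄)(x_{t+1}−x̄) = (35.5911) + (-114.5956) + (134.4544) + (43.5944) + (-37.7889) = 61.2556
Denominator Σ(x_t−x̄)² = 584.2133
r_1 = 61.2556 / 584.2133 = 0.105

0.105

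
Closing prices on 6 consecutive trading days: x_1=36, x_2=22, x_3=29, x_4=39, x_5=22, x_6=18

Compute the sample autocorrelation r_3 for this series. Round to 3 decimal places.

Mean x̄ = (36 + 22 + 29 + 39 + 22 + 18)/6 = 27.6667
Deviations from mean: 8.3333, -5.6667, 1.3333, 11.3333, -5.6667, -9.6667
Σ(x_t−x̄)(x_{t+3}−x̄) = (94.4444) + (32.1111) + (-12.8889) = 113.6667
Denominator Σ(x_t−x̄)² = 357.3333
r_3 = 113.6667 / 357.3333 = 0.318

0.318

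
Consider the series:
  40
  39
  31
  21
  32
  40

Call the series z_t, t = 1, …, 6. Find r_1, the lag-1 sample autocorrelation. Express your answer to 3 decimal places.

Mean z̄ = (40 + 39 + 31 + 21 + 32 + 40)/6 = 33.8333
Numerator Σ_{t=1}^{5}(z_t−z̄)(z_{t+1}−z̄) = 65.8056
Denominator Σ(z_t−z̄)² = 278.8333
r_1 = 65.8056 / 278.8333 = 0.236

0.236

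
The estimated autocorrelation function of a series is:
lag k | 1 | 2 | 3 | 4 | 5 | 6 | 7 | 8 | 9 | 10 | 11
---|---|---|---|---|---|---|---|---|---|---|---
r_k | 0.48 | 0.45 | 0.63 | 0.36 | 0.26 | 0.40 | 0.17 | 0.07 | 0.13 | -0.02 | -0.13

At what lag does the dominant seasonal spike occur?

3

The largest autocorrelation is r_3 = 0.63; the remaining lags stay at or below 0.48. The elevated value at lag 1 (0.48), dropping to 0.45 at lag 2, reflects decaying short-term dependence rather than seasonality.
The dominant spike at lag 3 indicates a seasonal period of 3.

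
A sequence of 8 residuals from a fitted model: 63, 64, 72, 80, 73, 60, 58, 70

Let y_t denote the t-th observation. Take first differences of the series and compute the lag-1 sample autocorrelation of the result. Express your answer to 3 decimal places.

First differences Δy: 1, 8, 8, -7, -13, -2, 12
Mean of differences = 1.0000
Numerator Σ(Δy_t−Δȳ)(Δy_{t+1}−Δȳ) = 114.0000
Denominator Σ(Δy_t−Δȳ)² = 488.0000
r_1(Δy) = 114.0000 / 488.0000 = 0.234

0.234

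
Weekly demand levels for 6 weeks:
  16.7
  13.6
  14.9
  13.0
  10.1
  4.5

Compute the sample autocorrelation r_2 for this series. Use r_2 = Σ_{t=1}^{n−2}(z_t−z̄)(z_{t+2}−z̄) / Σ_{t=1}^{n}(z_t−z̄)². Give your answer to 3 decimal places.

0.018

Mean z̄ = (16.7 + 13.6 + 14.9 + 13.0 + 10.1 + 4.5)/6 = 12.1333
Deviations from mean: 4.5667, 1.4667, 2.7667, 0.8667, -2.0333, -7.6333
Σ(z_t−z̄)(z_{t+2}−z̄) = (12.6344) + (1.2711) + (-5.6256) + (-6.6156) = 1.6644
Denominator Σ(z_t−z̄)² = 93.8133
r_2 = 1.6644 / 93.8133 = 0.018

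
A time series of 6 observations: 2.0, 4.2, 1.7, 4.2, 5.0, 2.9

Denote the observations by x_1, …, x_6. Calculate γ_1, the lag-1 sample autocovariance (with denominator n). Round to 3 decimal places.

-0.544

Mean x̄ = (2.0 + 4.2 + 1.7 + 4.2 + 5.0 + 2.9)/6 = 3.3333
Deviations: -1.3333, 0.8667, -1.6333, 0.8667, 1.6667, -0.4333
Σ_{t=1}^{5}(x_t−x̄)(x_{t+1}−x̄) = -3.2644
γ_1 = -3.2644 / 6 = -0.544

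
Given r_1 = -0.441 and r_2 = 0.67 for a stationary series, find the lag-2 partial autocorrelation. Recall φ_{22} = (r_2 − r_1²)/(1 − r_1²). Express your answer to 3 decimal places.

0.590

φ_{22} = (r_2 − r_1²) / (1 − r_1²)
r_1² = (-0.441)² = 0.194481
Numerator = 0.67 − 0.1945 = 0.4755; denominator = 1 − 0.1945 = 0.8055
φ_{22} = 0.4755 / 0.8055 = 0.590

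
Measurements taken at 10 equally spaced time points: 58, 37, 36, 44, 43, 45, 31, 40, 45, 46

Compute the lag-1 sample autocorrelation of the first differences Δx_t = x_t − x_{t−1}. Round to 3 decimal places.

First differences Δx: -21, -1, 8, -1, 2, -14, 9, 5, 1
Mean of differences = -1.3333
Numerator Σ(Δx_t−Δx̄)(Δx_{t+1}−Δx̄) = -92.1111
Denominator Σ(Δx_t−Δx̄)² = 798.0000
r_1(Δx) = -92.1111 / 798.0000 = -0.115

-0.115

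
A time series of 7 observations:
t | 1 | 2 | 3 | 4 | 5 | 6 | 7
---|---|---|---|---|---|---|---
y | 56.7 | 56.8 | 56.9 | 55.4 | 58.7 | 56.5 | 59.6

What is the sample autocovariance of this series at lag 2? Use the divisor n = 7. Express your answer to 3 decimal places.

Mean ȳ = (56.7 + 56.8 + 56.9 + 55.4 + 58.7 + 56.5 + 59.6)/7 = 57.2286
Deviations: -0.5286, -0.4286, -0.3286, -1.8286, 1.4714, -0.7286, 2.3714
Σ_{t=1}^{5}(y_t−ȳ)(y_{t+2}−ȳ) = 5.2955
γ_2 = 5.2955 / 7 = 0.757

0.757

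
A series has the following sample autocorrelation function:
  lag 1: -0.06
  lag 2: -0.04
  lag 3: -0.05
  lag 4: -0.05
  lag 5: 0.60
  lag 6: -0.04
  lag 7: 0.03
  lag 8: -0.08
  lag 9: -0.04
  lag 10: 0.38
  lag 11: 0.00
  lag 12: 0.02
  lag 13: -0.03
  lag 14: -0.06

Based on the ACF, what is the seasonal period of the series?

The largest autocorrelation is r_5 = 0.60, with a weaker echo at lag 10 (0.38); the remaining lags stay at or below 0.03.
The dominant spike at lag 5 indicates a seasonal period of 5.

5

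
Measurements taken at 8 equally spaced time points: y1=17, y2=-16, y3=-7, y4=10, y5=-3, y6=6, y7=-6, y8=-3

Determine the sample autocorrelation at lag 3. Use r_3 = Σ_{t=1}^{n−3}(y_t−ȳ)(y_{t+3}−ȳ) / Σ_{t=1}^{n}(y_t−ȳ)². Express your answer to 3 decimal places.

0.162

Mean ȳ = (17 − 16 − 7 + 10 − 3 + 6 − 6 − 3)/8 = -0.2500
Deviations from mean: 17.2500, -15.7500, -6.7500, 10.2500, -2.7500, 6.2500, -5.7500, -2.7500
Numerator Σ_{t=1}^{5}(y_t−ȳ)(y_{t+3}−ȳ) = 126.5625
Denominator Σ(y_t−ȳ)² = 783.5000
r_3 = 126.5625 / 783.5000 = 0.162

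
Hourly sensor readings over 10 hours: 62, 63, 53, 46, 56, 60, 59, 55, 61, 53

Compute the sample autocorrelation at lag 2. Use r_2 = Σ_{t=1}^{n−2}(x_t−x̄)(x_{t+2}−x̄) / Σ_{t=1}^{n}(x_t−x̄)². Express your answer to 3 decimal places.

Mean x̄ = (62 + 63 + 53 + 46 + 56 + 60 + 59 + 55 + 61 + 53)/10 = 56.8000
Numerator Σ_{t=1}^{8}(x_t−x̄)(x_{t+2}−x̄) = -109.6800
Denominator Σ(x_t−x̄)² = 247.6000
r_2 = -109.6800 / 247.6000 = -0.443

-0.443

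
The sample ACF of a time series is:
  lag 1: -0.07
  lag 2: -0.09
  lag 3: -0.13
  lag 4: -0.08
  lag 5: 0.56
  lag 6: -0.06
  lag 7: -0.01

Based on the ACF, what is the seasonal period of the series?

5

The largest autocorrelation is r_5 = 0.56; the remaining lags stay at or below -0.01.
The dominant spike at lag 5 indicates a seasonal period of 5.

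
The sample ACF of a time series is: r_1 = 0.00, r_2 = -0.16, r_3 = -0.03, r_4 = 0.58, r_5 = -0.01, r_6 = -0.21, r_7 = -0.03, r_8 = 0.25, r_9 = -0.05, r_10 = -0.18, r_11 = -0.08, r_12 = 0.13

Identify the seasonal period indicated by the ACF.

4

The largest autocorrelation is r_4 = 0.58, with a weaker echo at lag 8 (0.25); the remaining lags stay at or below 0.13.
The dominant spike at lag 4 indicates a seasonal period of 4.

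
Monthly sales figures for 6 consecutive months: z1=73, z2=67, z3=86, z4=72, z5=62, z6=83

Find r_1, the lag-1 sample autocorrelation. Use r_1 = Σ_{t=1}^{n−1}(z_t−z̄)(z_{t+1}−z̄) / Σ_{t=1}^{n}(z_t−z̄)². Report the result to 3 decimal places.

Mean z̄ = (73 + 67 + 86 + 72 + 62 + 83)/6 = 73.8333
Deviations from mean: -0.8333, -6.8333, 12.1667, -1.8333, -11.8333, 9.1667
Σ(z_t−z̄)(z_{t+1}−z̄) = (5.6944) + (-83.1389) + (-22.3056) + (21.6944) + (-108.4722) = -186.5278
Denominator Σ(z_t−z̄)² = 422.8333
r_1 = -186.5278 / 422.8333 = -0.441

-0.441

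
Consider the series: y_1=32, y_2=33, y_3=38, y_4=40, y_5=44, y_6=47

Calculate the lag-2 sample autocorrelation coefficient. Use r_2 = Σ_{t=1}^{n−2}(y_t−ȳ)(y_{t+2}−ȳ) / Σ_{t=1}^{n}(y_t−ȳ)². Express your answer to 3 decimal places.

Mean ȳ = (32 + 33 + 38 + 40 + 44 + 47)/6 = 39.0000
Deviations from mean: -7.0000, -6.0000, -1.0000, 1.0000, 5.0000, 8.0000
Σ(y_t−ȳ)(y_{t+2}−ȳ) = (7.0000) + (-6.0000) + (-5.0000) + (8.0000) = 4.0000
Denominator Σ(y_t−ȳ)² = 176.0000
r_2 = 4.0000 / 176.0000 = 0.023

0.023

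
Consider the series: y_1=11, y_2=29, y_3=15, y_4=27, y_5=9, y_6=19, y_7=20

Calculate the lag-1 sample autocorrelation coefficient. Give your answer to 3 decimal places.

-0.671

Mean ȳ = (11 + 29 + 15 + 27 + 9 + 19 + 20)/7 = 18.5714
Deviations from mean: -7.5714, 10.4286, -3.5714, 8.4286, -9.5714, 0.4286, 1.4286
Σ(y_t−ȳ)(y_{t+1}−ȳ) = (-78.9592) + (-37.2449) + (-30.1020) + (-80.6735) + (-4.1020) + (0.6122) = -230.4694
Denominator Σ(y_t−ȳ)² = 343.7143
r_1 = -230.4694 / 343.7143 = -0.671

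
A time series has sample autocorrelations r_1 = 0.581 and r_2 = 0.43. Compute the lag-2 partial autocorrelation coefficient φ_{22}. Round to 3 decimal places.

0.140

φ_{22} = (r_2 − r_1²) / (1 − r_1²)
r_1² = (0.581)² = 0.337561
Numerator = 0.43 − 0.3376 = 0.0924; denominator = 1 − 0.3376 = 0.6624
φ_{22} = 0.0924 / 0.6624 = 0.140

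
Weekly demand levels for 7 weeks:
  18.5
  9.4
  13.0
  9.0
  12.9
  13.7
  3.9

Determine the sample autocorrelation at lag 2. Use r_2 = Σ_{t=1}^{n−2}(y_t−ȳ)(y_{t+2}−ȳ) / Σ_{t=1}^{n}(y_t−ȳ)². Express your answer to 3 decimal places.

Mean ȳ = (18.5 + 9.4 + 13.0 + 9.0 + 12.9 + 13.7 + 3.9)/7 = 11.4857
Deviations from mean: 7.0143, -2.0857, 1.5143, -2.4857, 1.4143, 2.2143, -7.5857
Σ(y_t−ȳ)(y_{t+2}−ȳ) = (10.6216) + (5.1845) + (2.1416) + (-5.5041) + (-10.7284) = 1.7153
Denominator Σ(y_t−ȳ)² = 126.4686
r_2 = 1.7153 / 126.4686 = 0.014

0.014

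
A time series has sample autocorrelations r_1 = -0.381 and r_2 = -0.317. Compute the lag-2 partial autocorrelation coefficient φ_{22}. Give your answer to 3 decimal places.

-0.541

φ_{22} = (r_2 − r_1²) / (1 − r_1²)
r_1² = (-0.381)² = 0.145161
Numerator = -0.317 − 0.1452 = -0.4622; denominator = 1 − 0.1452 = 0.8548
φ_{22} = -0.4622 / 0.8548 = -0.541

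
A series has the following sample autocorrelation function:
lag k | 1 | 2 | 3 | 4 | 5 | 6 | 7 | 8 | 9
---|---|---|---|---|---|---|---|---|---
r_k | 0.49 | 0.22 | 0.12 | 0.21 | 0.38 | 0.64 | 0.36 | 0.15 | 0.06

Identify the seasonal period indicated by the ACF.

The largest autocorrelation is r_6 = 0.64; the remaining lags stay at or below 0.49. The elevated value at lag 1 (0.49), dropping to 0.22 at lag 2, reflects decaying short-term dependence rather than seasonality.
The dominant spike at lag 6 indicates a seasonal period of 6.

6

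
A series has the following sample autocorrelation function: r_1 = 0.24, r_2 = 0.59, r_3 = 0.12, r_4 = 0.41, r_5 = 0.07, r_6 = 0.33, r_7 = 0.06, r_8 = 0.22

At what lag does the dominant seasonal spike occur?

2

The largest autocorrelation is r_2 = 0.59, with weaker echoes at lags 4 (0.41) and 6 (0.33); the remaining lags stay at or below 0.24.
The dominant spike at lag 2 indicates a seasonal period of 2.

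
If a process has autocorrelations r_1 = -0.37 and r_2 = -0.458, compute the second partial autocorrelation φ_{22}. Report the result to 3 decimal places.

-0.689

φ_{22} = (r_2 − r_1²) / (1 − r_1²)
r_1² = (-0.37)² = 0.1369
Numerator = -0.458 − 0.1369 = -0.5949; denominator = 1 − 0.1369 = 0.8631
φ_{22} = -0.5949 / 0.8631 = -0.689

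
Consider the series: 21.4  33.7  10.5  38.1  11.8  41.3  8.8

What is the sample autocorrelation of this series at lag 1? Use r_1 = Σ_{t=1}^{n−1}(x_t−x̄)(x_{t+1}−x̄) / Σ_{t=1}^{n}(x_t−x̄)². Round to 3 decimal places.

-0.851

Mean x̄ = (21.4 + 33.7 + 10.5 + 38.1 + 11.8 + 41.3 + 8.8)/7 = 23.6571
Deviations from mean: -2.2571, 10.0429, -13.1571, 14.4429, -11.8571, 17.6429, -14.8571
Σ(x_t−x̄)(x_{t+1}−x̄) = (-22.6682) + (-132.1353) + (-190.0267) + (-171.2510) + (-209.1939) + (-262.1224) = -987.3976
Denominator Σ(x_t−x̄)² = 1160.2571
r_1 = -987.3976 / 1160.2571 = -0.851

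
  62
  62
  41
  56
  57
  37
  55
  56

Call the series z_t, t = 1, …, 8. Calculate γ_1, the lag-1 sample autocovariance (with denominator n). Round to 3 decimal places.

-17.320

Mean z̄ = (62 + 62 + 41 + 56 + 57 + 37 + 55 + 56)/8 = 53.2500
Σ_{t=1}^{7}(z_t−z̄)(z_{t+1}−z̄) = -138.5625
γ_1 = -138.5625 / 8 = -17.320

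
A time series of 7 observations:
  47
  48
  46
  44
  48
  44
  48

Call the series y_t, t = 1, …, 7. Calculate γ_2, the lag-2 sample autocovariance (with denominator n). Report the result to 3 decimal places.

0.519

Mean ȳ = (47 + 48 + 46 + 44 + 48 + 44 + 48)/7 = 46.4286
Σ_{t=1}^{5}(y_t−ȳ)(y_{t+2}−ȳ) = 3.6327
γ_2 = 3.6327 / 7 = 0.519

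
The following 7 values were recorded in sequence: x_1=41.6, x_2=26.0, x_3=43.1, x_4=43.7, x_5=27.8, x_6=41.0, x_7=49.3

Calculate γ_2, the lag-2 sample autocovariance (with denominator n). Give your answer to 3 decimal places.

-28.929

Mean x̄ = (41.6 + 26.0 + 43.1 + 43.7 + 27.8 + 41.0 + 49.3)/7 = 38.9286
Deviations: 2.6714, -12.9286, 4.1714, 4.7714, -11.1286, 2.0714, 10.3714
Σ_{t=1}^{5}(x_t−x̄)(x_{t+2}−x̄) = -202.5016
γ_2 = -202.5016 / 7 = -28.929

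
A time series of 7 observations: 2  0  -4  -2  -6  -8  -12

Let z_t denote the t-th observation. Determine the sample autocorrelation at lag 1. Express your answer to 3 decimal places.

0.430

Mean z̄ = (2 + 0 − 4 − 2 − 6 − 8 − 12)/7 = -4.2857
Numerator Σ_{t=1}^{6}(z_t−z̄)(z_{t+1}−z̄) = 59.9184
Denominator Σ(z_t−z̄)² = 139.4286
r_1 = 59.9184 / 139.4286 = 0.430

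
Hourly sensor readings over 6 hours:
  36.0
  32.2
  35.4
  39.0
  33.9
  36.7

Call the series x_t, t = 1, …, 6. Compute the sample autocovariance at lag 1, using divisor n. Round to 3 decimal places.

-1.524

Mean x̄ = (36.0 + 32.2 + 35.4 + 39.0 + 33.9 + 36.7)/6 = 35.5333
Σ_{t=1}^{5}(x_t−x̄)(x_{t+1}−x̄) = -9.1411
γ_1 = -9.1411 / 6 = -1.524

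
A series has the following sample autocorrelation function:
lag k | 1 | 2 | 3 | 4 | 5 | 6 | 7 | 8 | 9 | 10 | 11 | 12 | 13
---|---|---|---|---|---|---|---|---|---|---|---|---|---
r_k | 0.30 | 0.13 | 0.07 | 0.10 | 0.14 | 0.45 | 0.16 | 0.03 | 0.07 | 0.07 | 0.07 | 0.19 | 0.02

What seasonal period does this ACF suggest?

6

The largest autocorrelation is r_6 = 0.45; the remaining lags stay at or below 0.30. The elevated value at lag 1 (0.30), dropping to 0.13 at lag 2, reflects decaying short-term dependence rather than seasonality.
The dominant spike at lag 6 indicates a seasonal period of 6.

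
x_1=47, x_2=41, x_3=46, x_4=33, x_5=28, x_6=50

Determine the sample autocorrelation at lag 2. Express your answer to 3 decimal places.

Mean x̄ = (47 + 41 + 46 + 33 + 28 + 50)/6 = 40.8333
Deviations from mean: 6.1667, 0.1667, 5.1667, -7.8333, -12.8333, 9.1667
Numerator Σ_{t=1}^{4}(x_t−x̄)(x_{t+2}−x̄) = -107.5556
Denominator Σ(x_t−x̄)² = 374.8333
r_2 = -107.5556 / 374.8333 = -0.287

-0.287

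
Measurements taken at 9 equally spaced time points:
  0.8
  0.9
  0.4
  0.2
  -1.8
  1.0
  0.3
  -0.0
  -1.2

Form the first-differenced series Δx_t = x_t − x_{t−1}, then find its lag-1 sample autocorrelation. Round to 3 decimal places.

First differences Δx: 0.1, -0.5, -0.2, -2.0, 2.8, -0.7, -0.3, -1.2
Mean of differences = -0.2500
Numerator Σ(Δx_t−Δx̄)(Δx_{t+1}−Δx̄) = -6.8275
Denominator Σ(Δx_t−Δx̄)² = 13.6600
r_1(Δx) = -6.8275 / 13.6600 = -0.500

-0.500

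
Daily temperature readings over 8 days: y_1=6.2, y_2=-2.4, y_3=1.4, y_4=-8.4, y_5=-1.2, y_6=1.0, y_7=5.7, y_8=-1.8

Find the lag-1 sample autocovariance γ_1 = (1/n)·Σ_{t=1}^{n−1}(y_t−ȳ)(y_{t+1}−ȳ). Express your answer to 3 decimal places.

Mean ȳ = (6.2 − 2.4 + 1.4 − 8.4 − 1.2 + 1.0 + 5.7 − 1.8)/8 = 0.0625
Σ_{t=1}^{7}(y_t−ȳ)(y_{t+1}−ȳ) = -25.4402
γ_1 = -25.4402 / 8 = -3.180

-3.180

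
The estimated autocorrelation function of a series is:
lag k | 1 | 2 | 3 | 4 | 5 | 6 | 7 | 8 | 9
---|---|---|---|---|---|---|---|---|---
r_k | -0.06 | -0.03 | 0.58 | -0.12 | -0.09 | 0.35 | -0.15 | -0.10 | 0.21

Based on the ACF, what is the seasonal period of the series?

The largest autocorrelation is r_3 = 0.58, with weaker echoes at lags 6 (0.35) and 9 (0.21); the remaining lags stay at or below -0.03.
The dominant spike at lag 3 indicates a seasonal period of 3.

3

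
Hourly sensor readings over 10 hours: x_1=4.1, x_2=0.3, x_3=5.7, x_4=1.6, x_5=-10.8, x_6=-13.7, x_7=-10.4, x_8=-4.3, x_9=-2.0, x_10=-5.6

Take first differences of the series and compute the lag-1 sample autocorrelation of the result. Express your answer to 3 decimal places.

First differences Δx: -3.8, 5.4, -4.1, -12.4, -2.9, 3.3, 6.1, 2.3, -3.6
Mean of differences = -1.0778
Numerator Σ(Δx_t−Δx̄)(Δx_{t+1}−Δx̄) = 56.8095
Denominator Σ(Δx_t−Δx̄)² = 278.4756
r_1(Δx) = 56.8095 / 278.4756 = 0.204

0.204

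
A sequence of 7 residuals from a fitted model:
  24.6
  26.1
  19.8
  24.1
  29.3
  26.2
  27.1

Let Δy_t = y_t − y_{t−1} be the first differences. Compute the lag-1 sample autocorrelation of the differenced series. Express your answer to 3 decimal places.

First differences Δy: 1.5, -6.3, 4.3, 5.2, -3.1, 0.9
Mean of differences = 0.4167
Numerator Σ(Δy_t−Δȳ)(Δy_{t+1}−Δȳ) = -33.3053
Denominator Σ(Δy_t−Δȳ)² = 96.8483
r_1(Δy) = -33.3053 / 96.8483 = -0.344

-0.344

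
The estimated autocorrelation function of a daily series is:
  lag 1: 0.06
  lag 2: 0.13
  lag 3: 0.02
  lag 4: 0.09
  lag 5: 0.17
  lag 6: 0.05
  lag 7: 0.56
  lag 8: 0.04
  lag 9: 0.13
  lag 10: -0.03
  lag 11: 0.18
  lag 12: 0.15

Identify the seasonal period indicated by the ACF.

7

The largest autocorrelation is r_7 = 0.56; the remaining lags stay at or below 0.18.
The dominant spike at lag 7 indicates a seasonal period of 7.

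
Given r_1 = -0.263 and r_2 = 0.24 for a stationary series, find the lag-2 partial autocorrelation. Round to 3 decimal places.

0.184

φ_{22} = (r_2 − r_1²) / (1 − r_1²)
r_1² = (-0.263)² = 0.069169
Numerator = 0.24 − 0.0692 = 0.1708; denominator = 1 − 0.0692 = 0.9308
φ_{22} = 0.1708 / 0.9308 = 0.184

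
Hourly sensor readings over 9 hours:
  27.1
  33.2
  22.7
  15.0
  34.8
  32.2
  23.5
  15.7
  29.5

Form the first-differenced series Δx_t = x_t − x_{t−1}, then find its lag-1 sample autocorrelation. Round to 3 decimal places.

First differences Δx: 6.1, -10.5, -7.7, 19.8, -2.6, -8.7, -7.8, 13.8
Mean of differences = 0.3000
Numerator Σ(Δx_t−Δx̄)(Δx_{t+1}−Δx̄) = -199.1400
Denominator Σ(Δx_t−Δx̄)² = 931.8000
r_1(Δx) = -199.1400 / 931.8000 = -0.214

-0.214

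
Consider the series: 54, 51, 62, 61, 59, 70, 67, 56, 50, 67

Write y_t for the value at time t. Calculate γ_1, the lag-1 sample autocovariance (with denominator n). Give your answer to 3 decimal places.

3.771

Mean ȳ = (54 + 51 + 62 + 61 + 59 + 70 + 67 + 56 + 50 + 67)/10 = 59.7000
Σ_{t=1}^{9}(y_t−ȳ)(y_{t+1}−ȳ) = 37.7100
γ_1 = 37.7100 / 10 = 3.771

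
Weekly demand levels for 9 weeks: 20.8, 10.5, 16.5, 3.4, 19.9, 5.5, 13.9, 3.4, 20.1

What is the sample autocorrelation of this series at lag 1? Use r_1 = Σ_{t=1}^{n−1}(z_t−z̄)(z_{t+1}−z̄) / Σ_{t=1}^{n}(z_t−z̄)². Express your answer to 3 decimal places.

-0.645

Mean z̄ = (20.8 + 10.5 + 16.5 + 3.4 + 19.9 + 5.5 + 13.9 + 3.4 + 20.1)/9 = 12.6667
Numerator Σ_{t=1}^{8}(z_t−z̄)(z_{t+1}−z̄) = -269.4678
Denominator Σ(z_t−z̄)² = 417.7400
r_1 = -269.4678 / 417.7400 = -0.645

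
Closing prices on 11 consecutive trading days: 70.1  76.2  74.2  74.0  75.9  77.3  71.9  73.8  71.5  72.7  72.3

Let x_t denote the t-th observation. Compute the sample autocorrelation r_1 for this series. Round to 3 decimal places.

Mean x̄ = (70.1 + 76.2 + 74.2 + 74.0 + 75.9 + 77.3 + 71.9 + 73.8 + 71.5 + 72.7 + 72.3)/11 = 73.6273
Numerator Σ_{t=1}^{10}(x_t−x̄)(x_{t+1}−x̄) = -1.9998
Denominator Σ(x_t−x̄)² = 48.3418
r_1 = -1.9998 / 48.3418 = -0.041

-0.041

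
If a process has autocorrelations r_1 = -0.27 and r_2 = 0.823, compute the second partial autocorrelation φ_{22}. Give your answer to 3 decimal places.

φ_{22} = (r_2 − r_1²) / (1 − r_1²)
r_1² = (-0.27)² = 0.0729
Numerator = 0.823 − 0.0729 = 0.7501; denominator = 1 − 0.0729 = 0.9271
φ_{22} = 0.7501 / 0.9271 = 0.809

0.809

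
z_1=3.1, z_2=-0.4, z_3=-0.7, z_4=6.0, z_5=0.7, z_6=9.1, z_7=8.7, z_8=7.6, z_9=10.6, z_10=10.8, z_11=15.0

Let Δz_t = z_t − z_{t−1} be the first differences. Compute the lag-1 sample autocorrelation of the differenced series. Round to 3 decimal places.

First differences Δz: -3.5, -0.3, 6.7, -5.3, 8.4, -0.4, -1.1, 3.0, 0.2, 4.2
Mean of differences = 1.1900
Numerator Σ(Δz_t−Δz̄)(Δz_{t+1}−Δz̄) = -100.5141
Denominator Σ(Δz_t−Δz̄)² = 169.7690
r_1(Δz) = -100.5141 / 169.7690 = -0.592

-0.592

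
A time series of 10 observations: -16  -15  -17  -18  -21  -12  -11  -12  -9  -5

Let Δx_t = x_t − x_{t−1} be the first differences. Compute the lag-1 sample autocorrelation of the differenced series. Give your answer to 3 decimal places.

-0.144

First differences Δx: 1, -2, -1, -3, 9, 1, -1, 3, 4
Mean of differences = 1.2222
Numerator Σ(Δx_t−Δx̄)(Δx_{t+1}−Δx̄) = -15.8272
Denominator Σ(Δx_t−Δx̄)² = 109.5556
r_1(Δx) = -15.8272 / 109.5556 = -0.144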